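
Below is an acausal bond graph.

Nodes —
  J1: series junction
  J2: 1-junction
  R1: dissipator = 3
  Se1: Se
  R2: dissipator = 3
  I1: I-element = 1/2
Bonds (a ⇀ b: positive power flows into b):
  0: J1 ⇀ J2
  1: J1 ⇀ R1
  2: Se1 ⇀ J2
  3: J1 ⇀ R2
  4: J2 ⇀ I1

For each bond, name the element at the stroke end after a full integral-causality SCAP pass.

#0 stroke→J2
#1 stroke→J1
#2 stroke→J2
#3 stroke→J1
#4 stroke→I1

bond 2 →J2  (Se1 (Se) sets effort on bond)
bond 4 →I1  (I1 integral (f out))
bond 0 →J2  (J2: bond 4 brought flow, rest push out)
bond 1 →J1  (J1: bond 0 brought flow, rest push out)
bond 3 →J1  (1-jn J1 has f-setter on 0)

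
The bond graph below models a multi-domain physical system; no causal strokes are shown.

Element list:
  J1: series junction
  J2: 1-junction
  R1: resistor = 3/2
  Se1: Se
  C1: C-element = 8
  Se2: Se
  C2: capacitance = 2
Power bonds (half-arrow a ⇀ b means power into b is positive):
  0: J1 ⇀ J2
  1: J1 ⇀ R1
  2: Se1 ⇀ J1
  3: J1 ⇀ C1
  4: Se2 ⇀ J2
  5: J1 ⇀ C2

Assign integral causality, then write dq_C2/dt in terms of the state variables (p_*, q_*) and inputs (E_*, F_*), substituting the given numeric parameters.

dq_C2/dt = 2*E_Se1/3 + 2*E_Se2/3 - q_C1/12 - q_C2/3

b2 →J1  (Se1 fixes effort; stroke away)
b4 →J2  (Se2: effort source, stroke at far end)
b0 →J1  (closing 1-jn rule on J2)
b3 →J1  (prefer integral on C1)
b5 →J1  (prefer integral on C2)
b1 →R1  (J1: last free bond brings flow in)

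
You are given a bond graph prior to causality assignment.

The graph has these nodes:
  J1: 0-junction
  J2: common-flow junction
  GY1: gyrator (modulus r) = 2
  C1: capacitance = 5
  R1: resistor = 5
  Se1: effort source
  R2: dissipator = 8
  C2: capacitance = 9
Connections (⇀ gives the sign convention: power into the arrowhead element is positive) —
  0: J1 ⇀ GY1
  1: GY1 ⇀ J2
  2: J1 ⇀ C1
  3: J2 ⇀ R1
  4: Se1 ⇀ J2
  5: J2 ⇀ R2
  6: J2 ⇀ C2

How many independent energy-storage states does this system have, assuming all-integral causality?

2  (C1, C2 all integral)

β4 stroke at J2  (Se1 (Se) sets effort on bond)
β2 stroke at J1  (C1: C, integral causality)
β0 stroke at GY1  (J1 effort already set via bond 2)
β1 stroke at GY1  (GY GY1: same side as bond 0)
β3 stroke at J2  (common-f at J2 fixed by 1)
β5 stroke at J2  (1-jn J2 has f-setter on 1)
β6 stroke at J2  (common-f at J2 fixed by 1)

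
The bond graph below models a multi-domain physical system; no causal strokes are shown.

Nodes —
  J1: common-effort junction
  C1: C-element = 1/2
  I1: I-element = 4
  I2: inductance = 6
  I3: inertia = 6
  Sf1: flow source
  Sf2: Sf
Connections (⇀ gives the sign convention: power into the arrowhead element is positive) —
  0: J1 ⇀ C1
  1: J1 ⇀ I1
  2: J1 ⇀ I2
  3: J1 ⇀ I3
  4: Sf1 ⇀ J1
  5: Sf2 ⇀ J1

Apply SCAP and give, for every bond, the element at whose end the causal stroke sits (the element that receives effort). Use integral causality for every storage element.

b4 stroke→Sf1  (Sf1 (Sf) sets flow on bond)
b5 stroke→Sf2  (Sf2 (Sf) sets flow on bond)
b0 stroke→J1  (C1: C, integral causality)
b1 stroke→I1  (J1 effort already set via bond 0)
b2 stroke→I2  (0-jn J1 has e-setter on 0)
b3 stroke→I3  (common-e at J1 fixed by 0)

β0 stroke at J1
β1 stroke at I1
β2 stroke at I2
β3 stroke at I3
β4 stroke at Sf1
β5 stroke at Sf2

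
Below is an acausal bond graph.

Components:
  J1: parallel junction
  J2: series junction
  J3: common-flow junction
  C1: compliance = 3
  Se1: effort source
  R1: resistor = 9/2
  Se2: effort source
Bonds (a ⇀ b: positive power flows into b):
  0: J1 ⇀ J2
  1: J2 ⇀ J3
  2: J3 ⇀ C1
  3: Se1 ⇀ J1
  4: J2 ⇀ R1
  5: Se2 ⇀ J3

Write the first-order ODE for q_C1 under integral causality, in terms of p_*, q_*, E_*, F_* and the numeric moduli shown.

#3 stroke at J1  (Se1: effort source, stroke at far end)
#5 stroke at J3  (Se2 (Se) sets effort on bond)
#0 stroke at J2  (0-jn J1 has e-setter on 3)
#2 stroke at J3  (C1: C, integral causality)
#1 stroke at J2  (J3: last free bond brings flow in)
#4 stroke at R1  (J2: last free bond brings flow in)

dq_C1/dt = 2*E_Se1/9 + 2*E_Se2/9 - 2*q_C1/27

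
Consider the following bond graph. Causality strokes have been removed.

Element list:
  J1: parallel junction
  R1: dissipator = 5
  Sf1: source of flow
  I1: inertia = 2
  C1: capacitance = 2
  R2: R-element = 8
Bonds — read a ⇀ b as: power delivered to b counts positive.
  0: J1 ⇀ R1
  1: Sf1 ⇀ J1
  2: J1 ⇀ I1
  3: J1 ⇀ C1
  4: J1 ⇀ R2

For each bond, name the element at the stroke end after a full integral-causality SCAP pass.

b1 stroke→Sf1  (Sf1 fixes flow; stroke at Sf1)
b2 stroke→I1  (prefer integral on I1)
b3 stroke→J1  (C1 outputs effort q/C1)
b0 stroke→R1  (J1: bond 3 brought effort, rest push out)
b4 stroke→R2  (0-jn J1 has e-setter on 3)

#0 →R1
#1 →Sf1
#2 →I1
#3 →J1
#4 →R2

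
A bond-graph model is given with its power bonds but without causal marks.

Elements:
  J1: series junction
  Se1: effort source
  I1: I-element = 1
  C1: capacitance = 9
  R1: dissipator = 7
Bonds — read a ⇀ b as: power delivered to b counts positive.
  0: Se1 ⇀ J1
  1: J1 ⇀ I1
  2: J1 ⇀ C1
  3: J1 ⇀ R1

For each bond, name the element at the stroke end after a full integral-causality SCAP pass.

bond 0 |J1  (Se1 (Se) sets effort on bond)
bond 1 |I1  (I1 integral (f out))
bond 2 |J1  (1-jn J1 has f-setter on 1)
bond 3 |J1  (common-f at J1 fixed by 1)

b0 →J1
b1 →I1
b2 →J1
b3 →J1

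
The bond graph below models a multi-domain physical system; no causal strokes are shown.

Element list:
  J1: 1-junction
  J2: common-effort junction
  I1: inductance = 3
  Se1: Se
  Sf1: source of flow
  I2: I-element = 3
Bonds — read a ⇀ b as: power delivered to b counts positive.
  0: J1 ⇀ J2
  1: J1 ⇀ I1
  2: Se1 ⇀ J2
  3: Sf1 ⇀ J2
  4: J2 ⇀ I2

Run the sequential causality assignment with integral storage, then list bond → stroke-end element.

bond 2 |J2  (Se1: effort source, stroke at far end)
bond 3 |Sf1  (Sf1 fixes flow; stroke at Sf1)
bond 0 |J1  (common-e at J2 fixed by 2)
bond 4 |I2  (J2: bond 2 brought effort, rest push out)
bond 1 |I1  (only one flow-in slot at J1)

bond 0 stroke→J1
bond 1 stroke→I1
bond 2 stroke→J2
bond 3 stroke→Sf1
bond 4 stroke→I2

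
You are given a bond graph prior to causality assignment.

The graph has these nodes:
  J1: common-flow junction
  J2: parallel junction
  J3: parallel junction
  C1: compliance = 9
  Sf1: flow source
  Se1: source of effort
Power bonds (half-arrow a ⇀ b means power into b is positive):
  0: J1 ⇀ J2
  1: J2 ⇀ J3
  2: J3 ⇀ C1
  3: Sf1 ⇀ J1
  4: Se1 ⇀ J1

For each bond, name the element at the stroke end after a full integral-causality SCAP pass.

#3 stroke→Sf1  (Sf1 fixes flow; stroke at Sf1)
#4 stroke→J1  (Se1 (Se) sets effort on bond)
#0 stroke→J1  (J1 flow already set via bond 3)
#1 stroke→J2  (only one effort-in slot at J2)
#2 stroke→J3  (closing 0-jn rule on J3)

bond 0 |J1
bond 1 |J2
bond 2 |J3
bond 3 |Sf1
bond 4 |J1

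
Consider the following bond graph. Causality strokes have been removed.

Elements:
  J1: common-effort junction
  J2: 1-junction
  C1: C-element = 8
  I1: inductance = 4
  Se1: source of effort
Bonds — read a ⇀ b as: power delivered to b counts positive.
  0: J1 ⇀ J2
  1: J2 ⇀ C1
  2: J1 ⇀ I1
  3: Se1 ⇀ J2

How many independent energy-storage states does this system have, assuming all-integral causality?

2  (C1, I1 all integral)

#3 →J2  (Se1 (Se) sets effort on bond)
#1 →J2  (C1: C, integral causality)
#0 →J1  (J2 needs exactly one f-in)
#2 →I1  (J1: bond 0 brought effort, rest push out)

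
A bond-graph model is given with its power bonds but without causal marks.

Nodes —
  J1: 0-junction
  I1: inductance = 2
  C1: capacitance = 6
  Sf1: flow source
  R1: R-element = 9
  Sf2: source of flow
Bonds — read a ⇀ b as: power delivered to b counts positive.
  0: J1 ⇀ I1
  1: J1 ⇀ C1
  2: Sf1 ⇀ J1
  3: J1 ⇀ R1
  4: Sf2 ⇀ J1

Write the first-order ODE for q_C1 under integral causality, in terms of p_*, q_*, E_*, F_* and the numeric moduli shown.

b2 |Sf1  (Sf1 fixes flow; stroke at Sf1)
b4 |Sf2  (Sf2: flow source, stroke at near end)
b0 |I1  (I1 integral (f out))
b1 |J1  (C1 integral (e out))
b3 |R1  (J1: bond 1 brought effort, rest push out)

dq_C1/dt = F_Sf1 + F_Sf2 - p_I1/2 - q_C1/54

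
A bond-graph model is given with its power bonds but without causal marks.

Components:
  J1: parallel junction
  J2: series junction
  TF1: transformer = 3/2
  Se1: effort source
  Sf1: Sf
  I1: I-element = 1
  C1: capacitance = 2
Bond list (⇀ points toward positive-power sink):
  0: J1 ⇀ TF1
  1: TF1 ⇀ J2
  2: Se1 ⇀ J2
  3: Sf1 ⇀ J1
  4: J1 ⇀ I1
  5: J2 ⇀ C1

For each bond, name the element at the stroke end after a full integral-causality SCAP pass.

#2 stroke at J2  (source Se1 imposes e)
#3 stroke at Sf1  (Sf1: flow source, stroke at near end)
#4 stroke at I1  (I1 outputs flow p/I1)
#0 stroke at J1  (J1 needs exactly one e-in)
#1 stroke at TF1  (through TF1, causality passes straight; one stroke at TF1)
#5 stroke at J2  (J2: bond 1 brought flow, rest push out)

b0 |J1
b1 |TF1
b2 |J2
b3 |Sf1
b4 |I1
b5 |J2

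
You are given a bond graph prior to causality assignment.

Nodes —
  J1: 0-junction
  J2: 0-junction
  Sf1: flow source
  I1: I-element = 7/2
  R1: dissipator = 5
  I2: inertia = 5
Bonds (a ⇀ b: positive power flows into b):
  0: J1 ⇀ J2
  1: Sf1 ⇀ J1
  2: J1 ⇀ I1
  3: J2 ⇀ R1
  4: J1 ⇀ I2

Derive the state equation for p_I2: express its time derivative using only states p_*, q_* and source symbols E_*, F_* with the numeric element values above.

b1 stroke→Sf1  (Sf1 fixes flow; stroke at Sf1)
b2 stroke→I1  (I1 integral (f out))
b4 stroke→I2  (I2 integral (f out))
b0 stroke→J1  (closing 0-jn rule on J1)
b3 stroke→J2  (J2 needs exactly one e-in)

dp_I2/dt = 5*F_Sf1 - 10*p_I1/7 - p_I2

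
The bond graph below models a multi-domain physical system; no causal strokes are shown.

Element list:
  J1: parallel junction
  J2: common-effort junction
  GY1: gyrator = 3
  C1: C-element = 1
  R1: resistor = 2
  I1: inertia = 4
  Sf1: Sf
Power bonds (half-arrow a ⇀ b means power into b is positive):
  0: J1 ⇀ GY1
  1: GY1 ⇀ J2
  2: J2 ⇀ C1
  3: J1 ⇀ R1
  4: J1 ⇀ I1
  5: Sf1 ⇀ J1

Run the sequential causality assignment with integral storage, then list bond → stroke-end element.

b0 stroke→GY1
b1 stroke→GY1
b2 stroke→J2
b3 stroke→J1
b4 stroke→I1
b5 stroke→Sf1

#5 stroke→Sf1  (Sf1 fixes flow; stroke at Sf1)
#2 stroke→J2  (C1 outputs effort q/C1)
#1 stroke→GY1  (0-jn J2 has e-setter on 2)
#0 stroke→GY1  (GY1: gyrator matches bond 1)
#4 stroke→I1  (I1 integral (f out))
#3 stroke→J1  (J1: last free bond brings effort in)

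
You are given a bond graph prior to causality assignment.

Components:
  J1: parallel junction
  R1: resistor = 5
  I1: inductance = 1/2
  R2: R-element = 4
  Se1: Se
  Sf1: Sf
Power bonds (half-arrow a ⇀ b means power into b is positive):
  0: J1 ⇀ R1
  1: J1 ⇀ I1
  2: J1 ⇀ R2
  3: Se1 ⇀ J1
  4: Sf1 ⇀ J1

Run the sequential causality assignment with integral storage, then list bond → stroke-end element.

bond 0 stroke at R1
bond 1 stroke at I1
bond 2 stroke at R2
bond 3 stroke at J1
bond 4 stroke at Sf1

bond 3 |J1  (Se1 (Se) sets effort on bond)
bond 4 |Sf1  (source Sf1 imposes f)
bond 0 |R1  (common-e at J1 fixed by 3)
bond 1 |I1  (0-jn J1 has e-setter on 3)
bond 2 |R2  (0-jn J1 has e-setter on 3)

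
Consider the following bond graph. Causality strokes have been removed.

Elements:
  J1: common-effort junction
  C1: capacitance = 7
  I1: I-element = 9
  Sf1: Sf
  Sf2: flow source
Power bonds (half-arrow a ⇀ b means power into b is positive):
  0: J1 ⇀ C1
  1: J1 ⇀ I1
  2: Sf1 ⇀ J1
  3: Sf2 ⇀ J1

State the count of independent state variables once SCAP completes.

#2 →Sf1  (Sf1 (Sf) sets flow on bond)
#3 →Sf2  (Sf2 (Sf) sets flow on bond)
#0 →J1  (prefer integral on C1)
#1 →I1  (J1 effort already set via bond 0)

2  (C1, I1 all integral)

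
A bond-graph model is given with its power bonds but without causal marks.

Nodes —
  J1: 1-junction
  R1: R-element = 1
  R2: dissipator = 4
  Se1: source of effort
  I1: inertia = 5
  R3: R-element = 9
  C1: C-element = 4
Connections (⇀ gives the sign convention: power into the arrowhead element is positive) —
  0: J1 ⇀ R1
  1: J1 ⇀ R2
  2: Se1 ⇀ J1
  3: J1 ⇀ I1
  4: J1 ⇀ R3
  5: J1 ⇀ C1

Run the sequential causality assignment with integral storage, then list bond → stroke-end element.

b0 |J1
b1 |J1
b2 |J1
b3 |I1
b4 |J1
b5 |J1

bond 2 stroke→J1  (source Se1 imposes e)
bond 3 stroke→I1  (I1: I, integral causality)
bond 0 stroke→J1  (J1: bond 3 brought flow, rest push out)
bond 1 stroke→J1  (1-jn J1 has f-setter on 3)
bond 4 stroke→J1  (1-jn J1 has f-setter on 3)
bond 5 stroke→J1  (J1 flow already set via bond 3)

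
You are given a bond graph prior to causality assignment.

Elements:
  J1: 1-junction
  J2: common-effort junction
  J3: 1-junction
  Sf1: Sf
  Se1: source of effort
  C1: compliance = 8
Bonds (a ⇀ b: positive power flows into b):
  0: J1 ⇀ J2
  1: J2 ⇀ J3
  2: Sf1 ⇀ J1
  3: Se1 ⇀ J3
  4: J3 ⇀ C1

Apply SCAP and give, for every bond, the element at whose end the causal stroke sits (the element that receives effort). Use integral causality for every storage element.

#0 stroke at J1
#1 stroke at J2
#2 stroke at Sf1
#3 stroke at J3
#4 stroke at J3

#2 stroke→Sf1  (Sf1: flow source, stroke at near end)
#3 stroke→J3  (source Se1 imposes e)
#0 stroke→J1  (1-jn J1 has f-setter on 2)
#1 stroke→J2  (only one effort-in slot at J2)
#4 stroke→J3  (1-jn J3 has f-setter on 1)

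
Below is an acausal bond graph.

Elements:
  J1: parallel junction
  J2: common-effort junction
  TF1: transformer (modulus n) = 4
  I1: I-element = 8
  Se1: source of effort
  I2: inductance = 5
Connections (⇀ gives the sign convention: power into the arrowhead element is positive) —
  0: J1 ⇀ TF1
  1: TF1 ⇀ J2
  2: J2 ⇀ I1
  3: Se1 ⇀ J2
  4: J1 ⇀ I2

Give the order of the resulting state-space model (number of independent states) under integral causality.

2  (I1, I2 all integral)

β3 stroke at J2  (source Se1 imposes e)
β1 stroke at TF1  (J2 effort already set via bond 3)
β2 stroke at I1  (J2 effort already set via bond 3)
β0 stroke at J1  (TF TF1: opposite of bond 1)
β4 stroke at I2  (common-e at J1 fixed by 0)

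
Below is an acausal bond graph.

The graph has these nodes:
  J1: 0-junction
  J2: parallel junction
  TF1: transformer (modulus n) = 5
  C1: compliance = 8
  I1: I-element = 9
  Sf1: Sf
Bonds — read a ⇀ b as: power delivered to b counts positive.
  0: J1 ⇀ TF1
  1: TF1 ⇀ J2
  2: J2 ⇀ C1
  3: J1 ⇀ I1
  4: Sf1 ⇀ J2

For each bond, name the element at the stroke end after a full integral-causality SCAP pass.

b0 stroke→J1
b1 stroke→TF1
b2 stroke→J2
b3 stroke→I1
b4 stroke→Sf1

b4 |Sf1  (Sf1 fixes flow; stroke at Sf1)
b2 |J2  (C1: C, integral causality)
b1 |TF1  (J2: bond 2 brought effort, rest push out)
b0 |J1  (TF1 one-in-one-out from 1)
b3 |I1  (common-e at J1 fixed by 0)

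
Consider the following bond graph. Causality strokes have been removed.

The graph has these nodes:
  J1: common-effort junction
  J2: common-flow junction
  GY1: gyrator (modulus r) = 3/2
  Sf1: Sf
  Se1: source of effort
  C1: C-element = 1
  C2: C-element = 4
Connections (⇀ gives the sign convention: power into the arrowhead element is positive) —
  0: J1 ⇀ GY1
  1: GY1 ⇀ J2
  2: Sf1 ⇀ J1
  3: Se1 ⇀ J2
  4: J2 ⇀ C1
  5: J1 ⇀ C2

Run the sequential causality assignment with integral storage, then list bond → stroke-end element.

b0 |GY1
b1 |GY1
b2 |Sf1
b3 |J2
b4 |J2
b5 |J1

β2 |Sf1  (Sf1 fixes flow; stroke at Sf1)
β3 |J2  (Se1: effort source, stroke at far end)
β4 |J2  (prefer integral on C1)
β1 |GY1  (closing 1-jn rule on J2)
β0 |GY1  (through GY1, causality inverts; strokes same side of GY1)
β5 |J1  (J1: last free bond brings effort in)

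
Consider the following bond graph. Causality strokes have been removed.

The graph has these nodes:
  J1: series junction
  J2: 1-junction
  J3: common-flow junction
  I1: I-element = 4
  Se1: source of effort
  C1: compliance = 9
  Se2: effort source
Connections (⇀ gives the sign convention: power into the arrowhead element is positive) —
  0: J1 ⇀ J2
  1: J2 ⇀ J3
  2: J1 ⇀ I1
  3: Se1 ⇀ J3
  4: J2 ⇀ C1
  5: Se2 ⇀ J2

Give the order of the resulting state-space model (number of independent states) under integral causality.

2  (C1, I1 all integral)

#3 →J3  (Se1 (Se) sets effort on bond)
#5 →J2  (source Se2 imposes e)
#1 →J2  (J3 needs exactly one f-in)
#2 →I1  (I1: I, integral causality)
#0 →J1  (J1 flow already set via bond 2)
#4 →J2  (1-jn J2 has f-setter on 0)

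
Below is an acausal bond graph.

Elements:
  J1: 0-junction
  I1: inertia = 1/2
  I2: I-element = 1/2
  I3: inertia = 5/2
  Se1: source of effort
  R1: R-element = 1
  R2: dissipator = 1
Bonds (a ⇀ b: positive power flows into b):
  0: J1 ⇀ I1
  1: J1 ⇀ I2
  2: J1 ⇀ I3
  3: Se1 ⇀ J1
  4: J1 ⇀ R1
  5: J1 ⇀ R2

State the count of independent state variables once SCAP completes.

3  (I1, I2, I3 all integral)

#3 stroke at J1  (Se1 (Se) sets effort on bond)
#0 stroke at I1  (common-e at J1 fixed by 3)
#1 stroke at I2  (J1: bond 3 brought effort, rest push out)
#2 stroke at I3  (J1 effort already set via bond 3)
#4 stroke at R1  (J1 effort already set via bond 3)
#5 stroke at R2  (0-jn J1 has e-setter on 3)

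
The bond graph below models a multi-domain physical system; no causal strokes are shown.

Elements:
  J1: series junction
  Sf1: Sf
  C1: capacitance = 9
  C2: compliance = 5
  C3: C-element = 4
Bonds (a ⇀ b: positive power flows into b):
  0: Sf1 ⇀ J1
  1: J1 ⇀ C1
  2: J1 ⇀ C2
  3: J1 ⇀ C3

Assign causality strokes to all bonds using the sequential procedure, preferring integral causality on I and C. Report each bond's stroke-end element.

bond 0 |Sf1
bond 1 |J1
bond 2 |J1
bond 3 |J1

β0 →Sf1  (Sf1: flow source, stroke at near end)
β1 →J1  (1-jn J1 has f-setter on 0)
β2 →J1  (common-f at J1 fixed by 0)
β3 →J1  (J1: bond 0 brought flow, rest push out)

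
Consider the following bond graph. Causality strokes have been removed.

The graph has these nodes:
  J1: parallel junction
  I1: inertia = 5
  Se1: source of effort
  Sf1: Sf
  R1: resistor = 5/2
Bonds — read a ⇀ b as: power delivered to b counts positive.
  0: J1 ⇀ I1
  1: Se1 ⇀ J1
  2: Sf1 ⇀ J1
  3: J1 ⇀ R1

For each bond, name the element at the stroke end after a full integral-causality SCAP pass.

bond 1 stroke→J1  (Se1 (Se) sets effort on bond)
bond 2 stroke→Sf1  (Sf1: flow source, stroke at near end)
bond 0 stroke→I1  (J1 effort already set via bond 1)
bond 3 stroke→R1  (J1: bond 1 brought effort, rest push out)

β0 →I1
β1 →J1
β2 →Sf1
β3 →R1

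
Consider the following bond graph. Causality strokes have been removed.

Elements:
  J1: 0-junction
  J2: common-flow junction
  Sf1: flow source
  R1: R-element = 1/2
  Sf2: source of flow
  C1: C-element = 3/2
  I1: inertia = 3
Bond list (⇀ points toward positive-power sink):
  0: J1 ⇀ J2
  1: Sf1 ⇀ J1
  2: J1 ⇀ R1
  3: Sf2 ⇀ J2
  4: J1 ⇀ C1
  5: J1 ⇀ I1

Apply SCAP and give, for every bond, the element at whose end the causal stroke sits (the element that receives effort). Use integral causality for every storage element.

#1 |Sf1  (Sf1 fixes flow; stroke at Sf1)
#3 |Sf2  (Sf2 (Sf) sets flow on bond)
#0 |J2  (1-jn J2 has f-setter on 3)
#4 |J1  (C1: C, integral causality)
#2 |R1  (J1: bond 4 brought effort, rest push out)
#5 |I1  (0-jn J1 has e-setter on 4)

bond 0 stroke at J2
bond 1 stroke at Sf1
bond 2 stroke at R1
bond 3 stroke at Sf2
bond 4 stroke at J1
bond 5 stroke at I1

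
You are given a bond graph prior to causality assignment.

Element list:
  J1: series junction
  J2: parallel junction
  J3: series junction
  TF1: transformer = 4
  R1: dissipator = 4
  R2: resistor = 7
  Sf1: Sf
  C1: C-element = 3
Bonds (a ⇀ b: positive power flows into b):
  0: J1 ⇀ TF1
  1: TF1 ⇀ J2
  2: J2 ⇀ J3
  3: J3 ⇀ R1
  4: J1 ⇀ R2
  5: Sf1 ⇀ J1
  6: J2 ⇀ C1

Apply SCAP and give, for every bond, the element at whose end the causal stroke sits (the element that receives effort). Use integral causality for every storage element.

β0 →J1
β1 →TF1
β2 →J3
β3 →R1
β4 →J1
β5 →Sf1
β6 →J2

b5 stroke at Sf1  (source Sf1 imposes f)
b0 stroke at J1  (J1: bond 5 brought flow, rest push out)
b4 stroke at J1  (J1 flow already set via bond 5)
b1 stroke at TF1  (TF TF1: opposite of bond 0)
b6 stroke at J2  (C1 outputs effort q/C1)
b2 stroke at J3  (common-e at J2 fixed by 6)
b3 stroke at R1  (only one flow-in slot at J3)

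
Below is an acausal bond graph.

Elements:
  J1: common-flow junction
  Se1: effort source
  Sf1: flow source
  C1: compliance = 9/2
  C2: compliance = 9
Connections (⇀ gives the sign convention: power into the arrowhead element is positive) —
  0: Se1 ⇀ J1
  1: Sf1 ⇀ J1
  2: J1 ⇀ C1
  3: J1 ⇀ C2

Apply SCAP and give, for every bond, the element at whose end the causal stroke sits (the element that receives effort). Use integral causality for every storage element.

b0 |J1
b1 |Sf1
b2 |J1
b3 |J1

#0 |J1  (source Se1 imposes e)
#1 |Sf1  (Sf1: flow source, stroke at near end)
#2 |J1  (J1: bond 1 brought flow, rest push out)
#3 |J1  (common-f at J1 fixed by 1)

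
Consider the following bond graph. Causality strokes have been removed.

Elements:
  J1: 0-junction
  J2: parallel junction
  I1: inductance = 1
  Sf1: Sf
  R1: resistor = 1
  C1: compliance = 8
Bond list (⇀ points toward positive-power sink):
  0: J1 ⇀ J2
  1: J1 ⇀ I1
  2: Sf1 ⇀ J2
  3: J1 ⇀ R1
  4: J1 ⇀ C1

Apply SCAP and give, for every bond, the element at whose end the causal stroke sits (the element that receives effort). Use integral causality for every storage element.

b2 |Sf1  (Sf1 fixes flow; stroke at Sf1)
b0 |J2  (only one effort-in slot at J2)
b1 |I1  (prefer integral on I1)
b4 |J1  (C1: C, integral causality)
b3 |R1  (common-e at J1 fixed by 4)

b0 →J2
b1 →I1
b2 →Sf1
b3 →R1
b4 →J1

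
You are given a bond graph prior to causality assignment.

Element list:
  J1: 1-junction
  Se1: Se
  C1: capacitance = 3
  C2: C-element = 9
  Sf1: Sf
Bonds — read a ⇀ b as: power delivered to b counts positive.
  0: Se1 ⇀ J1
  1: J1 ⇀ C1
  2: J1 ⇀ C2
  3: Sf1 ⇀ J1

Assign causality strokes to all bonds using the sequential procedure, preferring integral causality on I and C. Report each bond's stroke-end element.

β0 stroke→J1  (Se1: effort source, stroke at far end)
β3 stroke→Sf1  (Sf1 fixes flow; stroke at Sf1)
β1 stroke→J1  (1-jn J1 has f-setter on 3)
β2 stroke→J1  (1-jn J1 has f-setter on 3)

#0 |J1
#1 |J1
#2 |J1
#3 |Sf1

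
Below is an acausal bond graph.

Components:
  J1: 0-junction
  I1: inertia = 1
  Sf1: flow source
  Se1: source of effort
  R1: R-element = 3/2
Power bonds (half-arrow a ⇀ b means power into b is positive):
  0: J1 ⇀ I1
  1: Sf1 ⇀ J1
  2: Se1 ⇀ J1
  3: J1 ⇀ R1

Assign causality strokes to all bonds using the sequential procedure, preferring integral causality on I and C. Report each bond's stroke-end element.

β0 stroke at I1
β1 stroke at Sf1
β2 stroke at J1
β3 stroke at R1

bond 1 |Sf1  (Sf1: flow source, stroke at near end)
bond 2 |J1  (Se1 fixes effort; stroke away)
bond 0 |I1  (J1: bond 2 brought effort, rest push out)
bond 3 |R1  (J1 effort already set via bond 2)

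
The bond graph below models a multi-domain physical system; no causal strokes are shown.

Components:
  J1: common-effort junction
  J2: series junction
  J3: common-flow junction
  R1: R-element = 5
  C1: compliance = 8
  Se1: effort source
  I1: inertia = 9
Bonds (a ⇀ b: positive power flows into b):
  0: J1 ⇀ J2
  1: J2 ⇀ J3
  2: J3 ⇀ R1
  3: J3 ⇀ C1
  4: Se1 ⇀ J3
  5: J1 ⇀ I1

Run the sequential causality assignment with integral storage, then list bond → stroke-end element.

β0 |J1
β1 |J2
β2 |J3
β3 |J3
β4 |J3
β5 |I1

bond 4 stroke at J3  (Se1: effort source, stroke at far end)
bond 3 stroke at J3  (C1 integral (e out))
bond 5 stroke at I1  (I1 outputs flow p/I1)
bond 0 stroke at J1  (only one effort-in slot at J1)
bond 1 stroke at J2  (1-jn J2 has f-setter on 0)
bond 2 stroke at J3  (common-f at J3 fixed by 1)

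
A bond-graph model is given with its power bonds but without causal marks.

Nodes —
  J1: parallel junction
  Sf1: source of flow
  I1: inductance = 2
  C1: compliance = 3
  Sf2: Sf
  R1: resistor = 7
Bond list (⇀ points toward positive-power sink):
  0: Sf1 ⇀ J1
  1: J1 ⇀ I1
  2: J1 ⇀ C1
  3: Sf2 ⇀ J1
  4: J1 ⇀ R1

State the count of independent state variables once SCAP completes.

β0 |Sf1  (Sf1: flow source, stroke at near end)
β3 |Sf2  (Sf2 fixes flow; stroke at Sf2)
β1 |I1  (I1 integral (f out))
β2 |J1  (C1: C, integral causality)
β4 |R1  (common-e at J1 fixed by 2)

2  (C1, I1 all integral)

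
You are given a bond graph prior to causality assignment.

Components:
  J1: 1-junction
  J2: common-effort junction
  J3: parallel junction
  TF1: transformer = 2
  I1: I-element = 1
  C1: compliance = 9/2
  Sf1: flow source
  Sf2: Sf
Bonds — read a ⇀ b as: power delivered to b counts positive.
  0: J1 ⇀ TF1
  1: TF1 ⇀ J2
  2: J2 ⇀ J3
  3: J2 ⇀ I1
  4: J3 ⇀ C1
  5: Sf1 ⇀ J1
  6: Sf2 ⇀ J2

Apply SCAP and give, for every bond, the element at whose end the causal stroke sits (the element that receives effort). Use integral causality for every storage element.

b5 stroke at Sf1  (Sf1 fixes flow; stroke at Sf1)
b6 stroke at Sf2  (Sf2 (Sf) sets flow on bond)
b0 stroke at J1  (1-jn J1 has f-setter on 5)
b1 stroke at TF1  (through TF1, causality passes straight; one stroke at TF1)
b3 stroke at I1  (prefer integral on I1)
b2 stroke at J2  (J2 needs exactly one e-in)
b4 stroke at J3  (closing 0-jn rule on J3)

b0 |J1
b1 |TF1
b2 |J2
b3 |I1
b4 |J3
b5 |Sf1
b6 |Sf2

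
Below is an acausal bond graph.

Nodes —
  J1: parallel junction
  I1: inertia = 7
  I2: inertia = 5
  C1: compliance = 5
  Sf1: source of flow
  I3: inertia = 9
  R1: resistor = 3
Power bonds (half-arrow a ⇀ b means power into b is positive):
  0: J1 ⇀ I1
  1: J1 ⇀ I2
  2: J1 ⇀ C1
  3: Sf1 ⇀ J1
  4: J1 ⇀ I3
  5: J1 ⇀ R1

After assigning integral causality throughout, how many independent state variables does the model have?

4  (C1, I1, I2, I3 all integral)

bond 3 stroke→Sf1  (Sf1: flow source, stroke at near end)
bond 0 stroke→I1  (prefer integral on I1)
bond 1 stroke→I2  (I2 integral (f out))
bond 2 stroke→J1  (C1 outputs effort q/C1)
bond 4 stroke→I3  (common-e at J1 fixed by 2)
bond 5 stroke→R1  (common-e at J1 fixed by 2)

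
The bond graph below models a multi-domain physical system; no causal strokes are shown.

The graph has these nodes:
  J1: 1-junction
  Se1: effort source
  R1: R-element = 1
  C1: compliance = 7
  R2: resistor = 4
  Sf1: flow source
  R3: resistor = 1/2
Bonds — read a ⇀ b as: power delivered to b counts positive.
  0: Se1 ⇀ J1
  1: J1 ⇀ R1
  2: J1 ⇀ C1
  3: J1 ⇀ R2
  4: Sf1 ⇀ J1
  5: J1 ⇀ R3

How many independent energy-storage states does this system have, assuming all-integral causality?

#0 →J1  (Se1: effort source, stroke at far end)
#4 →Sf1  (source Sf1 imposes f)
#1 →J1  (common-f at J1 fixed by 4)
#2 →J1  (1-jn J1 has f-setter on 4)
#3 →J1  (J1 flow already set via bond 4)
#5 →J1  (J1: bond 4 brought flow, rest push out)

1  (C1 all integral)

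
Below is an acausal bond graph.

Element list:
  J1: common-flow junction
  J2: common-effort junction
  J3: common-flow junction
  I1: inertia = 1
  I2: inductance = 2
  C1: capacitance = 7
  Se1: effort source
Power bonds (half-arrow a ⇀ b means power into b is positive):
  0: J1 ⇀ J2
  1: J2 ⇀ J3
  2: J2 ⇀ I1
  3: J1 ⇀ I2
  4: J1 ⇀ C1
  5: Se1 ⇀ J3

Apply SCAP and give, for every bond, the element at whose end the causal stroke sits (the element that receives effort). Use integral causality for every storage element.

b0 →J1
b1 →J2
b2 →I1
b3 →I2
b4 →J1
b5 →J3

#5 stroke→J3  (Se1 (Se) sets effort on bond)
#1 stroke→J2  (only one flow-in slot at J3)
#0 stroke→J1  (0-jn J2 has e-setter on 1)
#2 stroke→I1  (J2: bond 1 brought effort, rest push out)
#3 stroke→I2  (I2: I, integral causality)
#4 stroke→J1  (1-jn J1 has f-setter on 3)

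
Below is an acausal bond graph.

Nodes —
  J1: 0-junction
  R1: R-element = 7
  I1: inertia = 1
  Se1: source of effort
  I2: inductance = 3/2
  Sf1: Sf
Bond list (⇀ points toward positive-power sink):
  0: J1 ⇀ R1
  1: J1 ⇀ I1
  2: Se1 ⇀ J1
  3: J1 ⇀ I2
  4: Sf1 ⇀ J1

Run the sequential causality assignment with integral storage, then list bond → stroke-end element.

#0 |R1
#1 |I1
#2 |J1
#3 |I2
#4 |Sf1

b2 stroke at J1  (Se1 (Se) sets effort on bond)
b4 stroke at Sf1  (Sf1: flow source, stroke at near end)
b0 stroke at R1  (common-e at J1 fixed by 2)
b1 stroke at I1  (J1: bond 2 brought effort, rest push out)
b3 stroke at I2  (J1 effort already set via bond 2)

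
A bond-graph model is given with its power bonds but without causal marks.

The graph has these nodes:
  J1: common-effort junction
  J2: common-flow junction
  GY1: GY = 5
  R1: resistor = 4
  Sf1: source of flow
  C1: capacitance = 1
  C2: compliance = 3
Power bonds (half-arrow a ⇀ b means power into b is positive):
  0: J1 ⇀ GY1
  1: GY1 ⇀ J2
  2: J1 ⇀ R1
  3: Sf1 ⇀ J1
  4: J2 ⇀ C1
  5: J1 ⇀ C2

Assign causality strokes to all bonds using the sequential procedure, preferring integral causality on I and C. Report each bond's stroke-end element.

#0 stroke→GY1
#1 stroke→GY1
#2 stroke→R1
#3 stroke→Sf1
#4 stroke→J2
#5 stroke→J1

β3 |Sf1  (Sf1 (Sf) sets flow on bond)
β4 |J2  (C1: C, integral causality)
β1 |GY1  (only one flow-in slot at J2)
β0 |GY1  (GY1: gyrator matches bond 1)
β5 |J1  (C2 outputs effort q/C2)
β2 |R1  (common-e at J1 fixed by 5)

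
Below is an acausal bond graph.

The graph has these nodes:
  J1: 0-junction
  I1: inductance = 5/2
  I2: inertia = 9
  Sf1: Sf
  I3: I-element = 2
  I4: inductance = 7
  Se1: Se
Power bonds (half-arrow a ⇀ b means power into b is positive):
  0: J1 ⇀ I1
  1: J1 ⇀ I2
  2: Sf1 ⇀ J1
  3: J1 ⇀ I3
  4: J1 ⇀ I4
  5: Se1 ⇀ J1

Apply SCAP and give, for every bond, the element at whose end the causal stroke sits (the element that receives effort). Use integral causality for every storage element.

#2 →Sf1  (Sf1 (Sf) sets flow on bond)
#5 →J1  (Se1 (Se) sets effort on bond)
#0 →I1  (J1 effort already set via bond 5)
#1 →I2  (J1 effort already set via bond 5)
#3 →I3  (0-jn J1 has e-setter on 5)
#4 →I4  (0-jn J1 has e-setter on 5)

b0 →I1
b1 →I2
b2 →Sf1
b3 →I3
b4 →I4
b5 →J1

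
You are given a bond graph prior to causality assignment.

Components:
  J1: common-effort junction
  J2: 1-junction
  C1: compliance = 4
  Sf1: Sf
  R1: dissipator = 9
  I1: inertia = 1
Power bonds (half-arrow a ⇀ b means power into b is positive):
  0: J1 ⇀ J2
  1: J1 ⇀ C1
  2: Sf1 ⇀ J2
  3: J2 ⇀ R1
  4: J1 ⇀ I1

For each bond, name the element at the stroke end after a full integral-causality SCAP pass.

#0 stroke→J2
#1 stroke→J1
#2 stroke→Sf1
#3 stroke→J2
#4 stroke→I1

#2 →Sf1  (Sf1 fixes flow; stroke at Sf1)
#0 →J2  (common-f at J2 fixed by 2)
#3 →J2  (common-f at J2 fixed by 2)
#1 →J1  (C1 outputs effort q/C1)
#4 →I1  (J1: bond 1 brought effort, rest push out)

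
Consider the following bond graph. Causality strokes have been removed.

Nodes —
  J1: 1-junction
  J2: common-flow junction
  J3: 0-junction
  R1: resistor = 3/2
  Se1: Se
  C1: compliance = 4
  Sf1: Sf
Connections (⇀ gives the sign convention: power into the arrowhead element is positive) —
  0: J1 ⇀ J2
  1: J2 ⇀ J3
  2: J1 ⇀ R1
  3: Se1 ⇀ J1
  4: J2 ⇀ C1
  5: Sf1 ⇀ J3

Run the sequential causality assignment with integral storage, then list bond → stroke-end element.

bond 3 →J1  (source Se1 imposes e)
bond 5 →Sf1  (Sf1 (Sf) sets flow on bond)
bond 1 →J3  (closing 0-jn rule on J3)
bond 0 →J2  (common-f at J2 fixed by 1)
bond 4 →J2  (J2: bond 1 brought flow, rest push out)
bond 2 →J1  (1-jn J1 has f-setter on 0)

#0 →J2
#1 →J3
#2 →J1
#3 →J1
#4 →J2
#5 →Sf1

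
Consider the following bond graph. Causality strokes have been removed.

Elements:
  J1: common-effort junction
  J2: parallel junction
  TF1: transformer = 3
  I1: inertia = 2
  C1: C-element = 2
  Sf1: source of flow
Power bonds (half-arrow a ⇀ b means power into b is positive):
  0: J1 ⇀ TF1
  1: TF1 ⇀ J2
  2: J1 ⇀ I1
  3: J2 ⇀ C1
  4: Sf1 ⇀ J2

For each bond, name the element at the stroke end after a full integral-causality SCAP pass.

bond 4 stroke at Sf1  (Sf1 fixes flow; stroke at Sf1)
bond 2 stroke at I1  (I1 integral (f out))
bond 0 stroke at J1  (closing 0-jn rule on J1)
bond 1 stroke at TF1  (TF1 one-in-one-out from 0)
bond 3 stroke at J2  (J2 needs exactly one e-in)

β0 stroke at J1
β1 stroke at TF1
β2 stroke at I1
β3 stroke at J2
β4 stroke at Sf1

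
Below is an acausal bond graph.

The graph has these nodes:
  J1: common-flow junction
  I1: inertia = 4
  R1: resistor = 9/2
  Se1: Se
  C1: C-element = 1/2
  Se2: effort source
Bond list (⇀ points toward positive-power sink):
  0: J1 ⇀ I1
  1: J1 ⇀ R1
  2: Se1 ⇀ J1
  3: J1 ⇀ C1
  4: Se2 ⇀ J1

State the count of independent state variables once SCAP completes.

#2 →J1  (source Se1 imposes e)
#4 →J1  (Se2: effort source, stroke at far end)
#0 →I1  (I1: I, integral causality)
#1 →J1  (1-jn J1 has f-setter on 0)
#3 →J1  (common-f at J1 fixed by 0)

2  (C1, I1 all integral)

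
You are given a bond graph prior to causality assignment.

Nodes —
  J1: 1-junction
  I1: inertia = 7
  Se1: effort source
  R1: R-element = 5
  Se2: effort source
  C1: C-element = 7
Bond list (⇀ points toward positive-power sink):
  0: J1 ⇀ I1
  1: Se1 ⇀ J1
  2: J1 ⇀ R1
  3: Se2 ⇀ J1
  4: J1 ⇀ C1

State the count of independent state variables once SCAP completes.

2  (C1, I1 all integral)

#1 stroke→J1  (Se1 fixes effort; stroke away)
#3 stroke→J1  (Se2: effort source, stroke at far end)
#0 stroke→I1  (I1: I, integral causality)
#2 stroke→J1  (1-jn J1 has f-setter on 0)
#4 stroke→J1  (J1: bond 0 brought flow, rest push out)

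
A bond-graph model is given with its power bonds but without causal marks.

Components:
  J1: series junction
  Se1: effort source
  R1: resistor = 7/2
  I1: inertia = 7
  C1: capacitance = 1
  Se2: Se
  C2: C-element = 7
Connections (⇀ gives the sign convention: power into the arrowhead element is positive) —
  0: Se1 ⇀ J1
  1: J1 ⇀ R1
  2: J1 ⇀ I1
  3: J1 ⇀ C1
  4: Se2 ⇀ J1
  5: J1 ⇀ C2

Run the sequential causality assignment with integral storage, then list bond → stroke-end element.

β0 stroke at J1  (source Se1 imposes e)
β4 stroke at J1  (source Se2 imposes e)
β2 stroke at I1  (I1: I, integral causality)
β1 stroke at J1  (J1: bond 2 brought flow, rest push out)
β3 stroke at J1  (1-jn J1 has f-setter on 2)
β5 stroke at J1  (J1: bond 2 brought flow, rest push out)

β0 →J1
β1 →J1
β2 →I1
β3 →J1
β4 →J1
β5 →J1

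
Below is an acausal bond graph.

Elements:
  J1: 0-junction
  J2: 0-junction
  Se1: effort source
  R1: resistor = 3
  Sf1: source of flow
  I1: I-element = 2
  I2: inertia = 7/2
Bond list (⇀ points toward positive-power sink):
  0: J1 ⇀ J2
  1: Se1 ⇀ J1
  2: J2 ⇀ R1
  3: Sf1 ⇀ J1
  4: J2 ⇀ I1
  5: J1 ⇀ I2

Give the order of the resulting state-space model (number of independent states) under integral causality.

#1 |J1  (Se1 (Se) sets effort on bond)
#3 |Sf1  (source Sf1 imposes f)
#0 |J2  (J1: bond 1 brought effort, rest push out)
#5 |I2  (0-jn J1 has e-setter on 1)
#2 |R1  (J2 effort already set via bond 0)
#4 |I1  (J2: bond 0 brought effort, rest push out)

2  (I1, I2 all integral)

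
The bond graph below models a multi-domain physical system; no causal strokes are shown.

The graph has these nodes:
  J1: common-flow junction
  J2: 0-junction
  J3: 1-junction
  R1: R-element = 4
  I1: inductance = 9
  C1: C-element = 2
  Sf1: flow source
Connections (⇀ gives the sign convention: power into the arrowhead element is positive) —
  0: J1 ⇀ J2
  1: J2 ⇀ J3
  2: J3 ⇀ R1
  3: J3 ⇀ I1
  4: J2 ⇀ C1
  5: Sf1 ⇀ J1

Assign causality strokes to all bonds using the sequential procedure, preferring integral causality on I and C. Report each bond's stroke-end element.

#0 stroke at J1
#1 stroke at J3
#2 stroke at J3
#3 stroke at I1
#4 stroke at J2
#5 stroke at Sf1

bond 5 |Sf1  (Sf1 (Sf) sets flow on bond)
bond 0 |J1  (J1 flow already set via bond 5)
bond 3 |I1  (I1 integral (f out))
bond 1 |J3  (1-jn J3 has f-setter on 3)
bond 2 |J3  (1-jn J3 has f-setter on 3)
bond 4 |J2  (only one effort-in slot at J2)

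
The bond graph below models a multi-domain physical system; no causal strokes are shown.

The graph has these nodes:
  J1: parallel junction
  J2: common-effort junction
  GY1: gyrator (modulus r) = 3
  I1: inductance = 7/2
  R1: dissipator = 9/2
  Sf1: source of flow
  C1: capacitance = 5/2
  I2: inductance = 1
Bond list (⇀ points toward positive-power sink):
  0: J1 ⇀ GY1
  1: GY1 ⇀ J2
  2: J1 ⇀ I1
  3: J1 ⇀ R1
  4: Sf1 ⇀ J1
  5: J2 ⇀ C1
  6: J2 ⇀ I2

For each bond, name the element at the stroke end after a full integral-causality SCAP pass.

β4 →Sf1  (Sf1 (Sf) sets flow on bond)
β2 →I1  (prefer integral on I1)
β5 →J2  (C1 integral (e out))
β1 →GY1  (common-e at J2 fixed by 5)
β6 →I2  (J2: bond 5 brought effort, rest push out)
β0 →GY1  (through GY1, causality inverts; strokes same side of GY1)
β3 →J1  (closing 0-jn rule on J1)

bond 0 |GY1
bond 1 |GY1
bond 2 |I1
bond 3 |J1
bond 4 |Sf1
bond 5 |J2
bond 6 |I2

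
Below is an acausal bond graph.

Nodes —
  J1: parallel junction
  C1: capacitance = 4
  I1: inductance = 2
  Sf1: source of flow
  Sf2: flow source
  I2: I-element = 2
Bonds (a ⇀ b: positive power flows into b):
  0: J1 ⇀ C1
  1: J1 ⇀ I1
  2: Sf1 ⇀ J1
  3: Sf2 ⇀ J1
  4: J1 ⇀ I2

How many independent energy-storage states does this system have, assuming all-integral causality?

β2 |Sf1  (Sf1 (Sf) sets flow on bond)
β3 |Sf2  (source Sf2 imposes f)
β0 |J1  (C1: C, integral causality)
β1 |I1  (J1 effort already set via bond 0)
β4 |I2  (J1: bond 0 brought effort, rest push out)

3  (C1, I1, I2 all integral)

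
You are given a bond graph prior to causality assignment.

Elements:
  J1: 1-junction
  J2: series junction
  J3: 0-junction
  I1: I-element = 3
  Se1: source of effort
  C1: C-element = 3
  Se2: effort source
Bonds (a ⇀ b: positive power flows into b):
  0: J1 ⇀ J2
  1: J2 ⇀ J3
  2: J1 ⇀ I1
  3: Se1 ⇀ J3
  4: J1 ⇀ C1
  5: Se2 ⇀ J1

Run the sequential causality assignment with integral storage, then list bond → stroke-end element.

#3 |J3  (Se1 (Se) sets effort on bond)
#5 |J1  (Se2 fixes effort; stroke away)
#1 |J2  (0-jn J3 has e-setter on 3)
#0 |J1  (J2 needs exactly one f-in)
#2 |I1  (I1 outputs flow p/I1)
#4 |J1  (J1 flow already set via bond 2)

b0 stroke at J1
b1 stroke at J2
b2 stroke at I1
b3 stroke at J3
b4 stroke at J1
b5 stroke at J1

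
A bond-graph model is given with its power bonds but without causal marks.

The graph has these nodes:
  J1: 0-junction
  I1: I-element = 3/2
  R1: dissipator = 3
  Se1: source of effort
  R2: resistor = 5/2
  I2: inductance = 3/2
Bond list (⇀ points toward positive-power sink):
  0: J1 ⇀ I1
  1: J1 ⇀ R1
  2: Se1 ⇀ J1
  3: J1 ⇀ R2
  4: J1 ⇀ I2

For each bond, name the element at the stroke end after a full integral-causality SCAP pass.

b2 stroke→J1  (Se1 fixes effort; stroke away)
b0 stroke→I1  (J1: bond 2 brought effort, rest push out)
b1 stroke→R1  (J1: bond 2 brought effort, rest push out)
b3 stroke→R2  (J1: bond 2 brought effort, rest push out)
b4 stroke→I2  (0-jn J1 has e-setter on 2)

bond 0 →I1
bond 1 →R1
bond 2 →J1
bond 3 →R2
bond 4 →I2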